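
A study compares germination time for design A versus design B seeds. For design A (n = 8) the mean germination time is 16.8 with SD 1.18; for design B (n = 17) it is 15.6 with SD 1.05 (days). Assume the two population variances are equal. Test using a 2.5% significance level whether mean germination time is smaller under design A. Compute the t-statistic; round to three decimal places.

2.565

Let group 1 = design A, group 2 = design B. H0: μ_1 = μ_2; H1: μ_1 < μ_2 (two-sample pooled-variance t-test, left-tailed).
s_p² = [(8−1)·1.18² + (17−1)·1.05²]/(8+17−2) = 1.19073
t = (16.8 − 15.6)/√[1.19073·(1/8 + 1/17)] = 2.565
df = n₁ + n₂ − 2 = 23
p-value = P(T ≤ 2.565) ≈ 0.9913
Since p ≈ 0.9913 > α = 0.025, fail to reject H0; the data do not provide sufficient evidence against H0.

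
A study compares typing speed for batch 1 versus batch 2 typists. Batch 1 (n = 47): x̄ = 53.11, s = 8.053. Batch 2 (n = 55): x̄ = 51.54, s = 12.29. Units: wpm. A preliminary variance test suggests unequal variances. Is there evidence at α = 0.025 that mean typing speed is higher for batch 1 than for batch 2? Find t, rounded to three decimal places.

Let group 1 = batch 1, group 2 = batch 2. H0: μ_1 = μ_2; H1: μ_1 > μ_2 (Welch's two-sample t-test, right-tailed).
t = (x̄_1 − x̄_2)/√(s_1²/n_1 + s_2²/n_2) = (53.11 − 51.54)/√(8.053²/47 + 12.29²/55) = 0.773
Welch–Satterthwaite df ≈ 94.03
p-value = P(T ≥ 0.773) ≈ 0.221
Since p ≈ 0.221 > α = 0.025, fail to reject H0; the data do not provide sufficient evidence against H0.

0.773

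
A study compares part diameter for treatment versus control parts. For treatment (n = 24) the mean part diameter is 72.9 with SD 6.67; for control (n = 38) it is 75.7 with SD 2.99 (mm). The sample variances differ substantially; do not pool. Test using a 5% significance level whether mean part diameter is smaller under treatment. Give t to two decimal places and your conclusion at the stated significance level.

t = -1.94; reject H0

Let group 1 = treatment, group 2 = control. H0: μ_1 = μ_2; H1: μ_1 < μ_2 (Welch's two-sample t-test, left-tailed).
t = (x̄_1 − x̄_2)/√(s_1²/n_1 + s_2²/n_2) = (72.9 − 75.7)/√(6.67²/24 + 2.99²/38) = -1.94
Welch–Satterthwaite df ≈ 28.92
p-value = P(T ≤ -1.94) ≈ 0.031
Since p ≈ 0.031 < α = 0.05, reject H0; the data support H1.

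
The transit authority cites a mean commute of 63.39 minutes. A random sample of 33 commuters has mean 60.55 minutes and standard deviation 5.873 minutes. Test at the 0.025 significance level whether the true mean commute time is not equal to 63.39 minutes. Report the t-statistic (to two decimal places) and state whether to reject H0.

H0: μ = 63.39; H1: μ ≠ 63.39 (one-sample t-test, two-sided).
t = (x̄ − μ₀)/(s/√n) = (60.55 − 63.39)/(5.873/√33) = -2.78
df = n − 1 = 32
Two-sided p-value ≈ 0.0091
Since p ≈ 0.0091 < α = 0.025, reject H0; the data support H1.

t = -2.78; reject H0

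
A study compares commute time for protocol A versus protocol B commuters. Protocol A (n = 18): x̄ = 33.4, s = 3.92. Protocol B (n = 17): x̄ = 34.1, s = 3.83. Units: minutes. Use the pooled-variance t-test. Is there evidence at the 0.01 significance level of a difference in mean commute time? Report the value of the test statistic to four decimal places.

-0.5339

Let group 1 = protocol A, group 2 = protocol B. H0: μ_1 = μ_2; H1: μ_1 ≠ μ_2 (two-sample pooled-variance t-test, two-sided).
s_p² = [(18−1)·3.92² + (17−1)·3.83²]/(18+17−2) = 15.0282
t = (33.4 − 34.1)/√[15.0282·(1/18 + 1/17)] = -0.5339
df = n₁ + n₂ − 2 = 33
Two-sided p-value ≈ 0.5970
Since p ≈ 0.5970 > α = 0.01, fail to reject H0; the evidence is not statistically significant.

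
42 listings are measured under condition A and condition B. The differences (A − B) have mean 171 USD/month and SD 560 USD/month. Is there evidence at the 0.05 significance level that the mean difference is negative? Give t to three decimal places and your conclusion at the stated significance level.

H0: μ_d = 0; H1: μ_d < 0 (paired t-test on the differences, left-tailed).
t = d̄/(s_d/√n) = 171/(560/√42) = 1.979
df = n − 1 = 41
p-value = P(T ≤ 1.979) ≈ 0.973
Since p ≈ 0.973 > α = 0.05, fail to reject H0; the evidence is not statistically significant.

t = 1.979; fail to reject H0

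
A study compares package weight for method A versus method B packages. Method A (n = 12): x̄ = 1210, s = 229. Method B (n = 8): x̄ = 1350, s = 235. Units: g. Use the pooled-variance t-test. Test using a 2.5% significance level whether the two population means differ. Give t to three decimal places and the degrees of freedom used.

t = -1.326, df = 18

Let group 1 = method A, group 2 = method B. H0: μ_1 = μ_2; H1: μ_1 ≠ μ_2 (two-sample pooled-variance t-test, two-sided).
s_p² = [(12−1)·229² + (8−1)·235²]/(12+8−2) = 53523.7
t = (1210 − 1350)/√[53523.7·(1/12 + 1/8)] = -1.326
df = n₁ + n₂ − 2 = 18
Two-sided p-value ≈ 0.201
Since p ≈ 0.201 > α = 0.025, fail to reject H0; the data do not provide sufficient evidence against H0.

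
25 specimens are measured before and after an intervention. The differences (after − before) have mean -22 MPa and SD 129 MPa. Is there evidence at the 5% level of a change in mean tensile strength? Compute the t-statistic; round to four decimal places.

H0: μ_d = 0; H1: μ_d ≠ 0 (paired t-test on the differences, two-sided).
t = d̄/(s_d/√n) = -22/(129/√25) = -0.8527
df = n − 1 = 24
Two-sided p-value ≈ 0.4022
Since p ≈ 0.4022 > α = 0.05, fail to reject H0; the data do not provide sufficient evidence against H0.

-0.8527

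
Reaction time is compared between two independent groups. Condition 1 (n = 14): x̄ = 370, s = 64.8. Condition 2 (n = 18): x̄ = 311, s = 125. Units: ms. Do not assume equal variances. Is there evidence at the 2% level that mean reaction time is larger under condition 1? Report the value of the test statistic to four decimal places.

1.7264

Let group 1 = condition 1, group 2 = condition 2. H0: μ_1 = μ_2; H1: μ_1 > μ_2 (Welch's two-sample t-test, right-tailed).
t = (x̄_1 − x̄_2)/√(s_1²/n_1 + s_2²/n_2) = (370 − 311)/√(64.8²/14 + 125²/18) = 1.7264
Welch–Satterthwaite df ≈ 26.62
p-value = P(T ≥ 1.7264) ≈ 0.048
Since p ≈ 0.048 > α = 0.02, fail to reject H0; the evidence is not statistically significant.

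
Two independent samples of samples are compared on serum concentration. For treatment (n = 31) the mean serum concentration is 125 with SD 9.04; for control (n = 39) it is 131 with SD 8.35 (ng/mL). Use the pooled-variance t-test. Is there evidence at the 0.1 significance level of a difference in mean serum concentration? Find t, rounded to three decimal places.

Let group 1 = treatment, group 2 = control. H0: μ_1 = μ_2; H1: μ_1 ≠ μ_2 (two-sample pooled-variance t-test, two-sided).
s_p² = [(31−1)·9.04² + (39−1)·8.35²]/(31+39−2) = 75.0162
t = (125 − 131)/√[75.0162·(1/31 + 1/39)] = -2.879
df = n₁ + n₂ − 2 = 68
Two-sided p-value ≈ 0.0053
Since p ≈ 0.0053 < α = 0.1, reject H0; the evidence is statistically significant.

-2.879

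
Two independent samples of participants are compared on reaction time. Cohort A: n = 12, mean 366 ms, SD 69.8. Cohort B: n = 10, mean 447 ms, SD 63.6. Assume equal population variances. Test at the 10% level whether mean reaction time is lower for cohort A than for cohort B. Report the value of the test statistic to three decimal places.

Let group 1 = cohort A, group 2 = cohort B. H0: μ_1 = μ_2; H1: μ_1 < μ_2 (two-sample pooled-variance t-test, left-tailed).
s_p² = [(12−1)·69.8² + (10−1)·63.6²]/(12+10−2) = 4499.85
t = (366 − 447)/√[4499.85·(1/12 + 1/10)] = -2.820
df = n₁ + n₂ − 2 = 20
p-value = P(T ≤ -2.820) ≈ 0.005
Since p ≈ 0.005 < α = 0.1, reject H0; the data support H1.

-2.820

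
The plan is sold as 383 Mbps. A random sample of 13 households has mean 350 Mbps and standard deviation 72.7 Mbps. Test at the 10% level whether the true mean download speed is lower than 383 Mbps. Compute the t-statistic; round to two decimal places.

H0: μ = 383; H1: μ < 383 (one-sample t-test, left-tailed).
t = (x̄ − μ₀)/(s/√n) = (350 − 383)/(72.7/√13) = -1.64
df = n − 1 = 12
p-value = P(T ≤ -1.64) ≈ 0.0638
Since p ≈ 0.0638 < α = 0.1, reject H0; the evidence is statistically significant.

-1.64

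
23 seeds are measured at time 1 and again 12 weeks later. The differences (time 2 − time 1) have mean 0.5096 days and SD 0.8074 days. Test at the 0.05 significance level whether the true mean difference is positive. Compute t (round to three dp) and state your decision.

t = 3.027; reject H0

H0: μ_d = 0; H1: μ_d > 0 (paired t-test on the differences, right-tailed).
t = d̄/(s_d/√n) = 0.5096/(0.8074/√23) = 3.027
df = n − 1 = 22
p-value = P(T ≥ 3.027) ≈ 0.003
Since p ≈ 0.003 < α = 0.05, reject H0; the evidence is statistically significant.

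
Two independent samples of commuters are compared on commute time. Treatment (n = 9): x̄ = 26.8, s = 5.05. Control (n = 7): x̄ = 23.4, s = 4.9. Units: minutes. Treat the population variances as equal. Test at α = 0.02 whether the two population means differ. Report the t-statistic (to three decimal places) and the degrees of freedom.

Let group 1 = treatment, group 2 = control. H0: μ_1 = μ_2; H1: μ_1 ≠ μ_2 (two-sample pooled-variance t-test, two-sided).
s_p² = [(9−1)·5.05² + (7−1)·4.9²]/(9+7−2) = 24.8629
t = (26.8 − 23.4)/√[24.8629·(1/9 + 1/7)] = 1.353
df = n₁ + n₂ − 2 = 14
Two-sided p-value ≈ 0.1975
Since p ≈ 0.1975 > α = 0.02, fail to reject H0; the data do not provide sufficient evidence against H0.

t = 1.353, df = 14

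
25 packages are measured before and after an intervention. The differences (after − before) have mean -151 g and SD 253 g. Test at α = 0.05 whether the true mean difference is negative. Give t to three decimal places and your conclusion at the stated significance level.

H0: μ_d = 0; H1: μ_d < 0 (paired t-test on the differences, left-tailed).
t = d̄/(s_d/√n) = -151/(253/√25) = -2.984
df = n − 1 = 24
p-value = P(T ≤ -2.984) ≈ 0.0032
Since p ≈ 0.0032 < α = 0.05, reject H0; the evidence is statistically significant.

t = -2.984; reject H0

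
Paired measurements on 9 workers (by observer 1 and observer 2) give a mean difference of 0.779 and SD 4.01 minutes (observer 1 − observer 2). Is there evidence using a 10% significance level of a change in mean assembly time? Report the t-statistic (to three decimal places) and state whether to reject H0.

H0: μ_d = 0; H1: μ_d ≠ 0 (paired t-test on the differences, two-sided).
t = d̄/(s_d/√n) = 0.779/(4.01/√9) = 0.583
df = n − 1 = 8
Two-sided p-value ≈ 0.576
Since p ≈ 0.576 > α = 0.1, fail to reject H0; the data do not provide sufficient evidence against H0.

t = 0.583; fail to reject H0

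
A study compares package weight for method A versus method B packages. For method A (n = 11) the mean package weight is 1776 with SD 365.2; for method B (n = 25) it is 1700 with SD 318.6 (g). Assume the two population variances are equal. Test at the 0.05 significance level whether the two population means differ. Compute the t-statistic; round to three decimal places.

0.631

Let group 1 = method A, group 2 = method B. H0: μ_1 = μ_2; H1: μ_1 ≠ μ_2 (two-sample pooled-variance t-test, two-sided).
s_p² = [(11−1)·365.2² + (25−1)·318.6²]/(11+25−2) = 110878
t = (1776 − 1700)/√[110878·(1/11 + 1/25)] = 0.631
df = n₁ + n₂ − 2 = 34
Two-sided p-value ≈ 0.532
Since p ≈ 0.532 > α = 0.05, fail to reject H0; the data do not provide sufficient evidence against H0.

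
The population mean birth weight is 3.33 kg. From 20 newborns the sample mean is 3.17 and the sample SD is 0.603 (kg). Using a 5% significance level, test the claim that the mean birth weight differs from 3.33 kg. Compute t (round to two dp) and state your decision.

t = -1.19; fail to reject H0

H0: μ = 3.33; H1: μ ≠ 3.33 (one-sample t-test, two-sided).
t = (x̄ − μ₀)/(s/√n) = (3.17 − 3.33)/(0.603/√20) = -1.19
df = n − 1 = 19
Two-sided p-value ≈ 0.2500
Since p ≈ 0.2500 > α = 0.05, fail to reject H0; the data do not provide sufficient evidence against H0.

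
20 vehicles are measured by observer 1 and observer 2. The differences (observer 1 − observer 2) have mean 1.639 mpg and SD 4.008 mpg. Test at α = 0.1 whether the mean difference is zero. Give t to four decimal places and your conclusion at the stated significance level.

H0: μ_d = 0; H1: μ_d ≠ 0 (paired t-test on the differences, two-sided).
t = d̄/(s_d/√n) = 1.639/(4.008/√20) = 1.8288
df = n − 1 = 19
Two-sided p-value ≈ 0.0832
Since p ≈ 0.0832 < α = 0.1, reject H0; the data support H1.

t = 1.8288; reject H0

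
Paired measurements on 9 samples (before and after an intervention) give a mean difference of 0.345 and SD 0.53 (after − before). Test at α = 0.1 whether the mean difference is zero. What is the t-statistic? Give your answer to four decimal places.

1.9528

H0: μ_d = 0; H1: μ_d ≠ 0 (paired t-test on the differences, two-sided).
t = d̄/(s_d/√n) = 0.345/(0.53/√9) = 1.9528
df = n − 1 = 8
Two-sided p-value ≈ 0.087
Since p ≈ 0.087 < α = 0.1, reject H0; the data support H1.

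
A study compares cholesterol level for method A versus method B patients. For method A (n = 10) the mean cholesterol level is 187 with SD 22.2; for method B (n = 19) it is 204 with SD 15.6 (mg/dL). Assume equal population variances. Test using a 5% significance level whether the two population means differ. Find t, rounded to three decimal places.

-2.408

Let group 1 = method A, group 2 = method B. H0: μ_1 = μ_2; H1: μ_1 ≠ μ_2 (two-sample pooled-variance t-test, two-sided).
s_p² = [(10−1)·22.2² + (19−1)·15.6²]/(10+19−2) = 326.52
t = (187 − 204)/√[326.52·(1/10 + 1/19)] = -2.408
df = n₁ + n₂ − 2 = 27
Two-sided p-value ≈ 0.0231
Since p ≈ 0.0231 < α = 0.05, reject H0; the data support H1.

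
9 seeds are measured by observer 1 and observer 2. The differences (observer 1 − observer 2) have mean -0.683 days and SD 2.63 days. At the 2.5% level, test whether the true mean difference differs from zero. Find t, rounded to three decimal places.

-0.779

H0: μ_d = 0; H1: μ_d ≠ 0 (paired t-test on the differences, two-sided).
t = d̄/(s_d/√n) = -0.683/(2.63/√9) = -0.779
df = n − 1 = 8
Two-sided p-value ≈ 0.458
Since p ≈ 0.458 > α = 0.025, fail to reject H0; the data do not provide sufficient evidence against H0.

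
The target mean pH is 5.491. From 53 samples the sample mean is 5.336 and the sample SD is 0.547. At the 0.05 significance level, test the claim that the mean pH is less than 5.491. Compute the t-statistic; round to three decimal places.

H0: μ = 5.491; H1: μ < 5.491 (one-sample t-test, left-tailed).
t = (x̄ − μ₀)/(s/√n) = (5.336 − 5.491)/(0.547/√53) = -2.063
df = n − 1 = 52
p-value = P(T ≤ -2.063) ≈ 0.022
Since p ≈ 0.022 < α = 0.05, reject H0; the evidence is statistically significant.

-2.063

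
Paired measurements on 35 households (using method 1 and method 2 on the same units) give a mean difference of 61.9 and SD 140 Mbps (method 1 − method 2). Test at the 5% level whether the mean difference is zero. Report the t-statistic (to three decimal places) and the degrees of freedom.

t = 2.616, df = 34

H0: μ_d = 0; H1: μ_d ≠ 0 (paired t-test on the differences, two-sided).
t = d̄/(s_d/√n) = 61.9/(140/√35) = 2.616
df = n − 1 = 34
Two-sided p-value ≈ 0.013
Since p ≈ 0.013 < α = 0.05, reject H0; the data support H1.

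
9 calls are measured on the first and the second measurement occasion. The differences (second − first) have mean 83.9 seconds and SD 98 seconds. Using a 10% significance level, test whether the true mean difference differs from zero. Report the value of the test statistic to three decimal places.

2.568

H0: μ_d = 0; H1: μ_d ≠ 0 (paired t-test on the differences, two-sided).
t = d̄/(s_d/√n) = 83.9/(98/√9) = 2.568
df = n − 1 = 8
Two-sided p-value ≈ 0.033
Since p ≈ 0.033 < α = 0.1, reject H0; the evidence is statistically significant.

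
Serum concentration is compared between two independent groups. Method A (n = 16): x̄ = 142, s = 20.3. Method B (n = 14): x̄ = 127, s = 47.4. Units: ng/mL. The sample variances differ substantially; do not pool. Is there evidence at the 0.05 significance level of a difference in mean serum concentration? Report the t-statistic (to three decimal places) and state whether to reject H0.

Let group 1 = method A, group 2 = method B. H0: μ_1 = μ_2; H1: μ_1 ≠ μ_2 (Welch's two-sample t-test, two-sided).
t = (x̄_1 − x̄_2)/√(s_1²/n_1 + s_2²/n_2) = (142 − 127)/√(20.3²/16 + 47.4²/14) = 1.099
Welch–Satterthwaite df ≈ 17.13
Two-sided p-value ≈ 0.2869
Since p ≈ 0.2869 > α = 0.05, fail to reject H0; the evidence is not statistically significant.

t = 1.099; fail to reject H0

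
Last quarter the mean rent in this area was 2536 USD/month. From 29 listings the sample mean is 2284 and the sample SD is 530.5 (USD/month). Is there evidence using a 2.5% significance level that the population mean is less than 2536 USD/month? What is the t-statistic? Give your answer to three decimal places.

-2.558

H0: μ = 2536; H1: μ < 2536 (one-sample t-test, left-tailed).
t = (x̄ − μ₀)/(s/√n) = (2284 − 2536)/(530.5/√29) = -2.558
df = n − 1 = 28
p-value = P(T ≤ -2.558) ≈ 0.0081
Since p ≈ 0.0081 < α = 0.025, reject H0; the evidence is statistically significant.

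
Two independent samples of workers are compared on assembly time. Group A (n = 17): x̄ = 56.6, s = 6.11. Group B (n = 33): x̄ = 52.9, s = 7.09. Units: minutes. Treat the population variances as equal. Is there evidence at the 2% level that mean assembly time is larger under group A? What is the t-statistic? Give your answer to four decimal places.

Let group 1 = group A, group 2 = group B. H0: μ_1 = μ_2; H1: μ_1 > μ_2 (two-sample pooled-variance t-test, right-tailed).
s_p² = [(17−1)·6.11² + (33−1)·7.09²]/(17+33−2) = 45.9561
t = (56.6 − 52.9)/√[45.9561·(1/17 + 1/33)] = 1.8282
df = n₁ + n₂ − 2 = 48
p-value = P(T ≥ 1.8282) ≈ 0.037
Since p ≈ 0.037 > α = 0.02, fail to reject H0; the evidence is not statistically significant.

1.8282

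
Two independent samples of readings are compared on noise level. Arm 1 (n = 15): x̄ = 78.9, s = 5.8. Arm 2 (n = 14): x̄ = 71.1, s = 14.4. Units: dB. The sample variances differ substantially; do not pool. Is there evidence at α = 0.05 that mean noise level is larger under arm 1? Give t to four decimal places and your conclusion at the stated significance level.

Let group 1 = arm 1, group 2 = arm 2. H0: μ_1 = μ_2; H1: μ_1 > μ_2 (Welch's two-sample t-test, right-tailed).
t = (x̄_1 − x̄_2)/√(s_1²/n_1 + s_2²/n_2) = (78.9 − 71.1)/√(5.8²/15 + 14.4²/14) = 1.8888
Welch–Satterthwaite df ≈ 16.88
p-value = P(T ≥ 1.8888) ≈ 0.038
Since p ≈ 0.038 < α = 0.05, reject H0; the evidence is statistically significant.

t = 1.8888; reject H0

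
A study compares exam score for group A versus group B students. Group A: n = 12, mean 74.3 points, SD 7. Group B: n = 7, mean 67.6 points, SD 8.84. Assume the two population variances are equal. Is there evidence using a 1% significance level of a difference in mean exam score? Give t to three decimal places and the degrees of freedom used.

Let group 1 = group A, group 2 = group B. H0: μ_1 = μ_2; H1: μ_1 ≠ μ_2 (two-sample pooled-variance t-test, two-sided).
s_p² = [(12−1)·7² + (7−1)·8.84²]/(12+7−2) = 59.2867
t = (74.3 − 67.6)/√[59.2867·(1/12 + 1/7)] = 1.830
df = n₁ + n₂ − 2 = 17
Two-sided p-value ≈ 0.0849
Since p ≈ 0.0849 > α = 0.01, fail to reject H0; the evidence is not statistically significant.

t = 1.830, df = 17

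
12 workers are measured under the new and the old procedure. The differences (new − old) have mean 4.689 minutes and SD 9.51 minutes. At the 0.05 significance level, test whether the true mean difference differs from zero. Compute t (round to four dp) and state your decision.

t = 1.7080; fail to reject H0

H0: μ_d = 0; H1: μ_d ≠ 0 (paired t-test on the differences, two-sided).
t = d̄/(s_d/√n) = 4.689/(9.51/√12) = 1.7080
df = n − 1 = 11
Two-sided p-value ≈ 0.116
Since p ≈ 0.116 > α = 0.05, fail to reject H0; the data do not provide sufficient evidence against H0.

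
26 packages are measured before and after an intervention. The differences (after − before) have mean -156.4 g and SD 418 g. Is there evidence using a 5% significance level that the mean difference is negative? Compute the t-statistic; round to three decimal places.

H0: μ_d = 0; H1: μ_d < 0 (paired t-test on the differences, left-tailed).
t = d̄/(s_d/√n) = -156.4/(418/√26) = -1.908
df = n − 1 = 25
p-value = P(T ≤ -1.908) ≈ 0.034
Since p ≈ 0.034 < α = 0.05, reject H0; the data support H1.

-1.908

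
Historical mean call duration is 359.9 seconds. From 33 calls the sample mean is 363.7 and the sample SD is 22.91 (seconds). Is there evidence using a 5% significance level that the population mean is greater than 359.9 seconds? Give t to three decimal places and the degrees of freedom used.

t = 0.953, df = 32

H0: μ = 359.9; H1: μ > 359.9 (one-sample t-test, right-tailed).
t = (x̄ − μ₀)/(s/√n) = (363.7 − 359.9)/(22.91/√33) = 0.953
df = n − 1 = 32
p-value = P(T ≥ 0.953) ≈ 0.174
Since p ≈ 0.174 > α = 0.05, fail to reject H0; the evidence is not statistically significant.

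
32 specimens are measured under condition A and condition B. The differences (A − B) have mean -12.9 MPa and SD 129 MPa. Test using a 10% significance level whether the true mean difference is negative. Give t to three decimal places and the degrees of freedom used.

H0: μ_d = 0; H1: μ_d < 0 (paired t-test on the differences, left-tailed).
t = d̄/(s_d/√n) = -12.9/(129/√32) = -0.566
df = n − 1 = 31
p-value = P(T ≤ -0.566) ≈ 0.2878
Since p ≈ 0.2878 > α = 0.1, fail to reject H0; the data do not provide sufficient evidence against H0.

t = -0.566, df = 31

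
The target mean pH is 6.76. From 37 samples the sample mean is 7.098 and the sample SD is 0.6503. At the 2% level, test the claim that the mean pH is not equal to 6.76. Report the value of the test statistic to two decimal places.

3.16

H0: μ = 6.76; H1: μ ≠ 6.76 (one-sample t-test, two-sided).
t = (x̄ − μ₀)/(s/√n) = (7.098 − 6.76)/(0.6503/√37) = 3.16
df = n − 1 = 36
Two-sided p-value ≈ 0.003
Since p ≈ 0.003 < α = 0.02, reject H0; the evidence is statistically significant.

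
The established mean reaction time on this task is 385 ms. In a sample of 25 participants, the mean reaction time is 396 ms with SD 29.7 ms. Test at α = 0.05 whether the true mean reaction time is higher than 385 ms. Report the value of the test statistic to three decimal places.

1.852

H0: μ = 385; H1: μ > 385 (one-sample t-test, right-tailed).
t = (x̄ − μ₀)/(s/√n) = (396 − 385)/(29.7/√25) = 1.852
df = n − 1 = 24
p-value = P(T ≥ 1.852) ≈ 0.0382
Since p ≈ 0.0382 < α = 0.05, reject H0; the evidence is statistically significant.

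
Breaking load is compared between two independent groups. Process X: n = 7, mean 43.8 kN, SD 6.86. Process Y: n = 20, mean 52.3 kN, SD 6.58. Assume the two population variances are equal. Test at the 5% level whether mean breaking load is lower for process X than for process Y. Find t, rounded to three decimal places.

Let group 1 = process X, group 2 = process Y. H0: μ_1 = μ_2; H1: μ_1 < μ_2 (two-sample pooled-variance t-test, left-tailed).
s_p² = [(7−1)·6.86² + (20−1)·6.58²]/(7+20−2) = 44.1996
t = (43.8 − 52.3)/√[44.1996·(1/7 + 1/20)] = -2.911
df = n₁ + n₂ − 2 = 25
p-value = P(T ≤ -2.911) ≈ 0.0037
Since p ≈ 0.0037 < α = 0.05, reject H0; the evidence is statistically significant.

-2.911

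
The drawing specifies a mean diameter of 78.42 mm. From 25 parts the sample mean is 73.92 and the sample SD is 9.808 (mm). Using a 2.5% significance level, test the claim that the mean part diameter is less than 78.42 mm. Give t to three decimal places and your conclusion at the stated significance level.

H0: μ = 78.42; H1: μ < 78.42 (one-sample t-test, left-tailed).
t = (x̄ − μ₀)/(s/√n) = (73.92 − 78.42)/(9.808/√25) = -2.294
df = n − 1 = 24
p-value = P(T ≤ -2.294) ≈ 0.0154
Since p ≈ 0.0154 < α = 0.025, reject H0; the evidence is statistically significant.

t = -2.294; reject H0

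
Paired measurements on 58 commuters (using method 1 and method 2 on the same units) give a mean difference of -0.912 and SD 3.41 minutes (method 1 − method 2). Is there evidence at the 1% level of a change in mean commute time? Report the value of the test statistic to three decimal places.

-2.037

H0: μ_d = 0; H1: μ_d ≠ 0 (paired t-test on the differences, two-sided).
t = d̄/(s_d/√n) = -0.912/(3.41/√58) = -2.037
df = n − 1 = 57
Two-sided p-value ≈ 0.046
Since p ≈ 0.046 > α = 0.01, fail to reject H0; the data do not provide sufficient evidence against H0.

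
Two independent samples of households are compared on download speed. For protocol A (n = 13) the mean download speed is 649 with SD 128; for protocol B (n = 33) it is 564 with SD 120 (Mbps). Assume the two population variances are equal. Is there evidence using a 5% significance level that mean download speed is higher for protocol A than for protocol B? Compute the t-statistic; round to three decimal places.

2.124

Let group 1 = protocol A, group 2 = protocol B. H0: μ_1 = μ_2; H1: μ_1 > μ_2 (two-sample pooled-variance t-test, right-tailed).
s_p² = [(13−1)·128² + (33−1)·120²]/(13+33−2) = 14941.1
t = (649 − 564)/√[14941.1·(1/13 + 1/33)] = 2.124
df = n₁ + n₂ − 2 = 44
p-value = P(T ≥ 2.124) ≈ 0.0197
Since p ≈ 0.0197 < α = 0.05, reject H0; the evidence is statistically significant.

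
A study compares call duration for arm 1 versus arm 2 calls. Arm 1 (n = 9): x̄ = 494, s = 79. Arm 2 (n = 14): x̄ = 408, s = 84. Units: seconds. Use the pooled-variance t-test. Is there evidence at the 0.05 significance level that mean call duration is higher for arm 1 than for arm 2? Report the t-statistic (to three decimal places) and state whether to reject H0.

t = 2.451; reject H0

Let group 1 = arm 1, group 2 = arm 2. H0: μ_1 = μ_2; H1: μ_1 > μ_2 (two-sample pooled-variance t-test, right-tailed).
s_p² = [(9−1)·79² + (14−1)·84²]/(9+14−2) = 6745.52
t = (494 − 408)/√[6745.52·(1/9 + 1/14)] = 2.451
df = n₁ + n₂ − 2 = 21
p-value = P(T ≥ 2.451) ≈ 0.0115
Since p ≈ 0.0115 < α = 0.05, reject H0; the evidence is statistically significant.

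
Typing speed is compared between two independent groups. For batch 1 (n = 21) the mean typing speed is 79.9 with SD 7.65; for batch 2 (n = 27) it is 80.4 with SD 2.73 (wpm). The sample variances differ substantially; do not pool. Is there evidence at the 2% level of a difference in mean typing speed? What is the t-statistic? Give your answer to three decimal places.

-0.286

Let group 1 = batch 1, group 2 = batch 2. H0: μ_1 = μ_2; H1: μ_1 ≠ μ_2 (Welch's two-sample t-test, two-sided).
t = (x̄_1 − x̄_2)/√(s_1²/n_1 + s_2²/n_2) = (79.9 − 80.4)/√(7.65²/21 + 2.73²/27) = -0.286
Welch–Satterthwaite df ≈ 23.98
Two-sided p-value ≈ 0.778
Since p ≈ 0.778 > α = 0.02, fail to reject H0; the data do not provide sufficient evidence against H0.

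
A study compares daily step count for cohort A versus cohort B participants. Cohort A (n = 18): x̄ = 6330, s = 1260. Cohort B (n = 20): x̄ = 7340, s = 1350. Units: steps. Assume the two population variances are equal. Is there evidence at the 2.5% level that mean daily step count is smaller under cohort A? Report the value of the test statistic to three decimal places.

Let group 1 = cohort A, group 2 = cohort B. H0: μ_1 = μ_2; H1: μ_1 < μ_2 (two-sample pooled-variance t-test, left-tailed).
s_p² = [(18−1)·1260² + (20−1)·1350²]/(18+20−2) = 1711580
t = (6330 − 7340)/√[1711580·(1/18 + 1/20)] = -2.376
df = n₁ + n₂ − 2 = 36
p-value = P(T ≤ -2.376) ≈ 0.0115
Since p ≈ 0.0115 < α = 0.025, reject H0; the data support H1.

-2.376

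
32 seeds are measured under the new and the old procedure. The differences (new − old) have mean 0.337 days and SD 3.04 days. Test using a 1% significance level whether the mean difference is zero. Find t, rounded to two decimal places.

0.63

H0: μ_d = 0; H1: μ_d ≠ 0 (paired t-test on the differences, two-sided).
t = d̄/(s_d/√n) = 0.337/(3.04/√32) = 0.63
df = n − 1 = 31
Two-sided p-value ≈ 0.535
Since p ≈ 0.535 > α = 0.01, fail to reject H0; the data do not provide sufficient evidence against H0.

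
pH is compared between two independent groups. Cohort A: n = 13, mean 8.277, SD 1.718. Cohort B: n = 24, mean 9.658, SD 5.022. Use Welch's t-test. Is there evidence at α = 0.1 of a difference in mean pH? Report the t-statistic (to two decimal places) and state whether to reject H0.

t = -1.22; fail to reject H0

Let group 1 = cohort A, group 2 = cohort B. H0: μ_1 = μ_2; H1: μ_1 ≠ μ_2 (Welch's two-sample t-test, two-sided).
t = (x̄_1 − x̄_2)/√(s_1²/n_1 + s_2²/n_2) = (8.277 − 9.658)/√(1.718²/13 + 5.022²/24) = -1.22
Welch–Satterthwaite df ≈ 31.22
Two-sided p-value ≈ 0.231
Since p ≈ 0.231 > α = 0.1, fail to reject H0; the data do not provide sufficient evidence against H0.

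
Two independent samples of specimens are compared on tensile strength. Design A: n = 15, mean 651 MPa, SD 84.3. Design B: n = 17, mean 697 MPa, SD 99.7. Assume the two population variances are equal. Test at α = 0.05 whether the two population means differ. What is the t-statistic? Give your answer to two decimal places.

Let group 1 = design A, group 2 = design B. H0: μ_1 = μ_2; H1: μ_1 ≠ μ_2 (two-sample pooled-variance t-test, two-sided).
s_p² = [(15−1)·84.3² + (17−1)·99.7²]/(15+17−2) = 8617.74
t = (651 − 697)/√[8617.74·(1/15 + 1/17)] = -1.40
df = n₁ + n₂ − 2 = 30
Two-sided p-value ≈ 0.1721
Since p ≈ 0.1721 > α = 0.05, fail to reject H0; the data do not provide sufficient evidence against H0.

-1.40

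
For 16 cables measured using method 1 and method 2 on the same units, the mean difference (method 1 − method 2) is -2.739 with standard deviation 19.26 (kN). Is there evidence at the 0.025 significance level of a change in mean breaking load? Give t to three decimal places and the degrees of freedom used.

t = -0.569, df = 15

H0: μ_d = 0; H1: μ_d ≠ 0 (paired t-test on the differences, two-sided).
t = d̄/(s_d/√n) = -2.739/(19.26/√16) = -0.569
df = n − 1 = 15
Two-sided p-value ≈ 0.5779
Since p ≈ 0.5779 > α = 0.025, fail to reject H0; the data do not provide sufficient evidence against H0.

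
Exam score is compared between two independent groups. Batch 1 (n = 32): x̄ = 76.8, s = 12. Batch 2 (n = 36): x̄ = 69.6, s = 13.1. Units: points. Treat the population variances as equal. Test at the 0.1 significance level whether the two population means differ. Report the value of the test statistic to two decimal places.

Let group 1 = batch 1, group 2 = batch 2. H0: μ_1 = μ_2; H1: μ_1 ≠ μ_2 (two-sample pooled-variance t-test, two-sided).
s_p² = [(32−1)·12² + (36−1)·13.1²]/(32+36−2) = 158.642
t = (76.8 − 69.6)/√[158.642·(1/32 + 1/36)] = 2.35
df = n₁ + n₂ − 2 = 66
Two-sided p-value ≈ 0.0216
Since p ≈ 0.0216 < α = 0.1, reject H0; the evidence is statistically significant.

2.35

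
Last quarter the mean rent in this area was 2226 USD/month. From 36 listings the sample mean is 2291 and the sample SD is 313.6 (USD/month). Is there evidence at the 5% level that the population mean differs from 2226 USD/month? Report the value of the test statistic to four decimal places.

H0: μ = 2226; H1: μ ≠ 2226 (one-sample t-test, two-sided).
t = (x̄ − μ₀)/(s/√n) = (2291 − 2226)/(313.6/√36) = 1.2436
df = n − 1 = 35
Two-sided p-value ≈ 0.222
Since p ≈ 0.222 > α = 0.05, fail to reject H0; the evidence is not statistically significant.

1.2436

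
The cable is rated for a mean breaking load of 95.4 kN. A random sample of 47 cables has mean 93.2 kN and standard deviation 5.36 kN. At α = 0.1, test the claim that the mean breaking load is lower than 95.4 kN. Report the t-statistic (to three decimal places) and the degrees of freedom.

t = -2.814, df = 46

H0: μ = 95.4; H1: μ < 95.4 (one-sample t-test, left-tailed).
t = (x̄ − μ₀)/(s/√n) = (93.2 − 95.4)/(5.36/√47) = -2.814
df = n − 1 = 46
p-value = P(T ≤ -2.814) ≈ 0.004
Since p ≈ 0.004 < α = 0.1, reject H0; the data support H1.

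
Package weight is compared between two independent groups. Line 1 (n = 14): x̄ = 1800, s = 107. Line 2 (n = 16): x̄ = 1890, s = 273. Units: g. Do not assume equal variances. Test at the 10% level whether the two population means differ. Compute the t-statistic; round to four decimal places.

Let group 1 = line 1, group 2 = line 2. H0: μ_1 = μ_2; H1: μ_1 ≠ μ_2 (Welch's two-sample t-test, two-sided).
t = (x̄_1 − x̄_2)/√(s_1²/n_1 + s_2²/n_2) = (1800 − 1890)/√(107²/14 + 273²/16) = -1.2162
Welch–Satterthwaite df ≈ 20.02
Two-sided p-value ≈ 0.2380
Since p ≈ 0.2380 > α = 0.1, fail to reject H0; the evidence is not statistically significant.

-1.2162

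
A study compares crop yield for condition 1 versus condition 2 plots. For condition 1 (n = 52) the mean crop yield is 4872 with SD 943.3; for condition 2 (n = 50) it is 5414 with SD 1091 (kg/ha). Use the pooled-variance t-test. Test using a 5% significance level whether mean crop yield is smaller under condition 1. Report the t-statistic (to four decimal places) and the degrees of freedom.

t = -2.6871, df = 100

Let group 1 = condition 1, group 2 = condition 2. H0: μ_1 = μ_2; H1: μ_1 < μ_2 (two-sample pooled-variance t-test, left-tailed).
s_p² = [(52−1)·943.3² + (50−1)·1091²]/(52+50−2) = 1037040
t = (4872 − 5414)/√[1037040·(1/52 + 1/50)] = -2.6871
df = n₁ + n₂ − 2 = 100
p-value = P(T ≤ -2.6871) ≈ 0.0042
Since p ≈ 0.0042 < α = 0.05, reject H0; the data support H1.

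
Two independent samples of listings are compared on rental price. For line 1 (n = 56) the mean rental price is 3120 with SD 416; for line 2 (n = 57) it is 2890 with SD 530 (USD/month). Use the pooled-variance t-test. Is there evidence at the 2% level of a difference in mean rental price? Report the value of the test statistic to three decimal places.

Let group 1 = line 1, group 2 = line 2. H0: μ_1 = μ_2; H1: μ_1 ≠ μ_2 (two-sample pooled-variance t-test, two-sided).
s_p² = [(56−1)·416² + (57−1)·530²]/(56+57−2) = 227464
t = (3120 − 2890)/√[227464·(1/56 + 1/57)] = 2.563
df = n₁ + n₂ − 2 = 111
Two-sided p-value ≈ 0.012
Since p ≈ 0.012 < α = 0.02, reject H0; the evidence is statistically significant.

2.563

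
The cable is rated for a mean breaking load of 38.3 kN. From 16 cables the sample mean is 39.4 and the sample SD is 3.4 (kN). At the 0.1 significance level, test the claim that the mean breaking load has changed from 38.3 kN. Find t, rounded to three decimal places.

1.294

H0: μ = 38.3; H1: μ ≠ 38.3 (one-sample t-test, two-sided).
t = (x̄ − μ₀)/(s/√n) = (39.4 − 38.3)/(3.4/√16) = 1.294
df = n − 1 = 15
Two-sided p-value ≈ 0.2152
Since p ≈ 0.2152 > α = 0.1, fail to reject H0; the evidence is not statistically significant.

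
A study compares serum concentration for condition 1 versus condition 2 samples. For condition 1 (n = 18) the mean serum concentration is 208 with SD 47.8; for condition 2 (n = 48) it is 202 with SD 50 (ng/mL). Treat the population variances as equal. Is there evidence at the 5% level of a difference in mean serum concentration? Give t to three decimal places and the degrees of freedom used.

Let group 1 = condition 1, group 2 = condition 2. H0: μ_1 = μ_2; H1: μ_1 ≠ μ_2 (two-sample pooled-variance t-test, two-sided).
s_p² = [(18−1)·47.8² + (48−1)·50²]/(18+48−2) = 2442.85
t = (208 − 202)/√[2442.85·(1/18 + 1/48)] = 0.439
df = n₁ + n₂ − 2 = 64
Two-sided p-value ≈ 0.6620
Since p ≈ 0.6620 > α = 0.05, fail to reject H0; the evidence is not statistically significant.

t = 0.439, df = 64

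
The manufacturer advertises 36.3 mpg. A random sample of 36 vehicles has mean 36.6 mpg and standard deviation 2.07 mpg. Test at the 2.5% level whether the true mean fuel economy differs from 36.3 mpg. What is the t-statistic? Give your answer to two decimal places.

H0: μ = 36.3; H1: μ ≠ 36.3 (one-sample t-test, two-sided).
t = (x̄ − μ₀)/(s/√n) = (36.6 − 36.3)/(2.07/√36) = 0.87
df = n − 1 = 35
Two-sided p-value ≈ 0.390
Since p ≈ 0.390 > α = 0.025, fail to reject H0; the evidence is not statistically significant.

0.87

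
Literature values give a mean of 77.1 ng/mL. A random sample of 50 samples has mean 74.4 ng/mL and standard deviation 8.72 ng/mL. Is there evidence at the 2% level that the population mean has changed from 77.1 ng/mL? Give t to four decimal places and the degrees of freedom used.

t = -2.1894, df = 49

H0: μ = 77.1; H1: μ ≠ 77.1 (one-sample t-test, two-sided).
t = (x̄ − μ₀)/(s/√n) = (74.4 − 77.1)/(8.72/√50) = -2.1894
df = n − 1 = 49
Two-sided p-value ≈ 0.0334
Since p ≈ 0.0334 > α = 0.02, fail to reject H0; the data do not provide sufficient evidence against H0.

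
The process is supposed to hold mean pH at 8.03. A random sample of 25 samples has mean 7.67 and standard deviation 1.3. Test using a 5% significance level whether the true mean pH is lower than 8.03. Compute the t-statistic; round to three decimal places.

H0: μ = 8.03; H1: μ < 8.03 (one-sample t-test, left-tailed).
t = (x̄ − μ₀)/(s/√n) = (7.67 − 8.03)/(1.3/√25) = -1.385
df = n − 1 = 24
p-value = P(T ≤ -1.385) ≈ 0.089
Since p ≈ 0.089 > α = 0.05, fail to reject H0; the evidence is not statistically significant.

-1.385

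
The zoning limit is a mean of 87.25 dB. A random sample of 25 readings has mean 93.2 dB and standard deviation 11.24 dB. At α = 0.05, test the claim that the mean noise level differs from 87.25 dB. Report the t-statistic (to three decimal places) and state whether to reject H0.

H0: μ = 87.25; H1: μ ≠ 87.25 (one-sample t-test, two-sided).
t = (x̄ − μ₀)/(s/√n) = (93.2 − 87.25)/(11.24/√25) = 2.647
df = n − 1 = 24
Two-sided p-value ≈ 0.014
Since p ≈ 0.014 < α = 0.05, reject H0; the data support H1.

t = 2.647; reject H0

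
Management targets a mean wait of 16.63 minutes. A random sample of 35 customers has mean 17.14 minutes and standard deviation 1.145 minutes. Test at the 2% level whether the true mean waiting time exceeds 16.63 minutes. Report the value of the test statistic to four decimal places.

2.6351

H0: μ = 16.63; H1: μ > 16.63 (one-sample t-test, right-tailed).
t = (x̄ − μ₀)/(s/√n) = (17.14 − 16.63)/(1.145/√35) = 2.6351
df = n − 1 = 34
p-value = P(T ≥ 2.6351) ≈ 0.0063
Since p ≈ 0.0063 < α = 0.02, reject H0; the evidence is statistically significant.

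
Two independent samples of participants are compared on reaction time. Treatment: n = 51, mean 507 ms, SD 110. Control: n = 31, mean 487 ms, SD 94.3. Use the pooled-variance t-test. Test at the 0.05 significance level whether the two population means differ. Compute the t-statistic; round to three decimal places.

0.841

Let group 1 = treatment, group 2 = control. H0: μ_1 = μ_2; H1: μ_1 ≠ μ_2 (two-sample pooled-variance t-test, two-sided).
s_p² = [(51−1)·110² + (31−1)·94.3²]/(51+31−2) = 10897.2
t = (507 − 487)/√[10897.2·(1/51 + 1/31)] = 0.841
df = n₁ + n₂ − 2 = 80
Two-sided p-value ≈ 0.4027
Since p ≈ 0.4027 > α = 0.05, fail to reject H0; the evidence is not statistically significant.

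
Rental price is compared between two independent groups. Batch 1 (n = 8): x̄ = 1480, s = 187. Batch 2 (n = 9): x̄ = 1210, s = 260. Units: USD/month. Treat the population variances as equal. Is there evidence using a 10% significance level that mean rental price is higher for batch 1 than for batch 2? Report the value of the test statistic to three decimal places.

2.428

Let group 1 = batch 1, group 2 = batch 2. H0: μ_1 = μ_2; H1: μ_1 > μ_2 (two-sample pooled-variance t-test, right-tailed).
s_p² = [(8−1)·187² + (9−1)·260²]/(8+9−2) = 52372.2
t = (1480 − 1210)/√[52372.2·(1/8 + 1/9)] = 2.428
df = n₁ + n₂ − 2 = 15
p-value = P(T ≥ 2.428) ≈ 0.014
Since p ≈ 0.014 < α = 0.1, reject H0; the data support H1.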